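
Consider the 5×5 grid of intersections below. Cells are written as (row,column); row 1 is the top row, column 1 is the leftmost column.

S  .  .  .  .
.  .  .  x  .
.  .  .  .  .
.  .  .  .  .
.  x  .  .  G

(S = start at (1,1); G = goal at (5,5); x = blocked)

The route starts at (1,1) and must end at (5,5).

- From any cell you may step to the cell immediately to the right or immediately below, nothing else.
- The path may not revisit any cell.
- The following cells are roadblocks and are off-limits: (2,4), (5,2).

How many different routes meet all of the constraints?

A right/down-only route from (1,1) to (5,5) makes exactly 4 down-moves and 4 right-moves in some order.
With no other constraints that would be C(8,4) = 70 routes.
Subtract routes through each blocked cell (inclusion–exclusion for overlaps): − through (2,4): 16 − through (5,2): 5 → 49.
That gives 49 routes.

49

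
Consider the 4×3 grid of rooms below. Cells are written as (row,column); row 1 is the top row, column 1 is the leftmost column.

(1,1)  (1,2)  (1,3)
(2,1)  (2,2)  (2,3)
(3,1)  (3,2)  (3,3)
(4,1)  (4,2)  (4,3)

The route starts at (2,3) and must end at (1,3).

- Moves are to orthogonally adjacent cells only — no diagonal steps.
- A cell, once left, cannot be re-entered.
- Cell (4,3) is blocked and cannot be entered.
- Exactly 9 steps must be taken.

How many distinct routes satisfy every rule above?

Need simple routes of exactly 9 moves from (2,3) to (1,3) (Manhattan distance 1, so 4 moves are spent on a detour and 4 undoing it).
Enumerating: (2,3) (3,3) (3,2) (4,2) (4,1) (3,1) (2,1) (1,1) (1,2) (1,3) | (2,3) (3,3) (3,2) (4,2) (4,1) (3,1) (2,1) (2,2) (1,2) (1,3) | (2,3) (2,2) (3,2) (4,2) (4,1) (3,1) (2,1) (1,1) (1,2) (1,3).
That gives 3 routes.

3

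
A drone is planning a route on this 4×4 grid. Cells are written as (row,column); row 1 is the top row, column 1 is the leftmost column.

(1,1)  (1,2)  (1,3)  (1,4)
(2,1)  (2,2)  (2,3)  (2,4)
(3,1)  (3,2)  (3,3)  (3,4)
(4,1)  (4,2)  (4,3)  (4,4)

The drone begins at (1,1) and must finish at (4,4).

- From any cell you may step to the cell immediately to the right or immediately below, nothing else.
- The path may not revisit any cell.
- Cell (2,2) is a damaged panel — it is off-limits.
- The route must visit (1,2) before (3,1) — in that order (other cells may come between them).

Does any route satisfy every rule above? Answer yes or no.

no

(3,1) lies to the left of (1,2), so going from (1,2) to (3,1) would need a leftward move — but moves only go right/down, so (1,2) cannot be visited before (3,1).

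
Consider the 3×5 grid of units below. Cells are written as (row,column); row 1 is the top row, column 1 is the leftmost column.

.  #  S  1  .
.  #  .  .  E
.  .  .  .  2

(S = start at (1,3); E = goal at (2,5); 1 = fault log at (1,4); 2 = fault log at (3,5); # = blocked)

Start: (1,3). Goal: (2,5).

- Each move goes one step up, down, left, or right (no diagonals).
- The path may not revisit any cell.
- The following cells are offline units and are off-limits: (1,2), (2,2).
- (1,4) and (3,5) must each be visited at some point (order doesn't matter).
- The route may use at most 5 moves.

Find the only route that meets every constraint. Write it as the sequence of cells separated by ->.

The budget equals the shortest possible length, so every move has to be on a shortest route through the required cells.
Route from (1,3): right to (1,4), 2× down (reaching (3,4)), right to (3,5), up to (2,5) — 5 moves in all.
Check: all required cells visited; 5 ≤ 5 moves.

(1,3) -> (1,4) -> (2,4) -> (3,4) -> (3,5) -> (2,5)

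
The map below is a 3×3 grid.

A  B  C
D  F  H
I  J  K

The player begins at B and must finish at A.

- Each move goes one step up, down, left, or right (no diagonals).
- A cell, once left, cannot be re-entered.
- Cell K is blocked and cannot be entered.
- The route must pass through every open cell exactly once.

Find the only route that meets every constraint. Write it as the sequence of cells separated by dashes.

B - C - H - F - J - I - D - A

Need to visit all 8 open cells exactly once, starting at B and ending at A.
Route from B: right to C, down to H, left to F, down to J, left to I, 2× up (reaching A) — 7 moves in all.
Check: all 8 open cells covered.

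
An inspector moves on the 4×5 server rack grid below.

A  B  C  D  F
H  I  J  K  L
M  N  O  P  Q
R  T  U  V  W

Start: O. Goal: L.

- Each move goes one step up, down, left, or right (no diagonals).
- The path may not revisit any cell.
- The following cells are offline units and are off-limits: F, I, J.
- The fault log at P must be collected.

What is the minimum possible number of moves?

Any route passes through P somewhere between O and L. Summing Manhattan distances along the two legs (O → P → L) gives a lower bound of 1 + 2 = 3 moves.
A route of 3 moves achieves this: O → P → K → L.
Since 3 matches the lower bound, it is optimal.

3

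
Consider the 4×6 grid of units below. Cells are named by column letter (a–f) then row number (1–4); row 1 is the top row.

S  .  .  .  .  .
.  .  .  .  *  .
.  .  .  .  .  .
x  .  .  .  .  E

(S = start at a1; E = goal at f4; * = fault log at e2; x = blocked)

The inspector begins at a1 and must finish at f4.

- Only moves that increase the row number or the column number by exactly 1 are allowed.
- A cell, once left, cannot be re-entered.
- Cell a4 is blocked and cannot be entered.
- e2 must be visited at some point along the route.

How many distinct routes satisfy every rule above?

15

A right/down-only route from a1 to f4 makes exactly 3 down-moves and 5 right-moves in some order.
With no other constraints that would be C(8,3) = 56 routes.
Split at e2 and multiply the segment counts (each segment already excludes blocked cells): a1→e2: 5; e2→f4: 3; product = 15.
That gives 15 routes.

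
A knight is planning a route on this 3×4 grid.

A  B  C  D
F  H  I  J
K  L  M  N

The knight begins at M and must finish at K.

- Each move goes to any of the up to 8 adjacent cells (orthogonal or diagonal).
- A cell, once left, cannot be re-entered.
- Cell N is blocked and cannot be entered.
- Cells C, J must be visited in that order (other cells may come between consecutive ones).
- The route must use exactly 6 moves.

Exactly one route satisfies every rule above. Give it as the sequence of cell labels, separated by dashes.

M - H - C - J - I - L - K

The waypoints must appear in the order C, J, with no cell reused.
Route from M: up-left 1 to H, up-right 1 to C, down-right 1 to J, left 1 to I, down-left 1 to L, left 1 to K — 6 moves in all.
Check: order respected (C at step 2, J at step 3); 6 moves as required.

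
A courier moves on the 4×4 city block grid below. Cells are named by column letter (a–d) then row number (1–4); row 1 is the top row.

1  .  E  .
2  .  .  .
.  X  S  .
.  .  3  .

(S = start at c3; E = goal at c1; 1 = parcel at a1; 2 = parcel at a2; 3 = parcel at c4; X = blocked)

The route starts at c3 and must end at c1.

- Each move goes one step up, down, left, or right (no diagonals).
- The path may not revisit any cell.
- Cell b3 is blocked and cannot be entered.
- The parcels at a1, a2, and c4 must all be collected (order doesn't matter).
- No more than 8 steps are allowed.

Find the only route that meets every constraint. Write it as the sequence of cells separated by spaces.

c3 c4 b4 a4 a3 a2 a1 b1 c1

The budget equals the shortest possible length, so every move has to be on a shortest route through the required cells.
Route from c3: down 1 to c4, left 2 to a4, up 3 to a1, right 2 to c1 — 8 moves in all.
Check: all required cells visited; 8 ≤ 8 moves.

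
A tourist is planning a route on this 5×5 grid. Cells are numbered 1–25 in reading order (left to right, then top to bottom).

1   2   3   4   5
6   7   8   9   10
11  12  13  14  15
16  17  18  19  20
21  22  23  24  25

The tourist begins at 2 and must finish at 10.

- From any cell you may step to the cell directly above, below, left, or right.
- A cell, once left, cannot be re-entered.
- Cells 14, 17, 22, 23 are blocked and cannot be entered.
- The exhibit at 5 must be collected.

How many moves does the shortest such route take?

Any route passes through 5 somewhere between 2 and 10. Summing Manhattan distances along the two legs (2 → 5 → 10) gives a lower bound of 3 + 1 = 4 moves.
A route of 4 moves achieves this: 2 → 3 → 4 → 5 → 10.
Since 4 matches the lower bound, it is optimal.

4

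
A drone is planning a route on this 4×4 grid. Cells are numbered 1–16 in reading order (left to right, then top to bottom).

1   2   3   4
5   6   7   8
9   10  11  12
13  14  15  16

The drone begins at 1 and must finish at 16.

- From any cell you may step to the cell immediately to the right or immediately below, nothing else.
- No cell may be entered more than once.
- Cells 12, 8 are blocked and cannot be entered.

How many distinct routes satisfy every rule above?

A right/down-only route from 1 to 16 makes exactly 3 down-moves and 3 right-moves in some order.
With no other constraints that would be C(6,3) = 20 routes.
Subtract routes through each blocked cell (inclusion–exclusion for overlaps): − through 8: 4 − through 12: 10 + through 8&12: 4 → 10.
That gives 10 routes.

10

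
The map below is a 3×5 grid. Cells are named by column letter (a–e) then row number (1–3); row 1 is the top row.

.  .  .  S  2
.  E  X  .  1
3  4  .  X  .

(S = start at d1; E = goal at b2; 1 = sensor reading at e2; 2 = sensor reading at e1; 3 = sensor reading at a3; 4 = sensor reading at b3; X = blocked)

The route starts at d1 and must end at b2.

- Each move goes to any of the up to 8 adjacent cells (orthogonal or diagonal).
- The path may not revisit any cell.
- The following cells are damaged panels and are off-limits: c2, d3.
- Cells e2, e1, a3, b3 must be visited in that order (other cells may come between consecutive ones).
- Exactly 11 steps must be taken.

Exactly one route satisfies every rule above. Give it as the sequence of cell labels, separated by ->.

The waypoints must appear in the order e2, e1, a3, b3, with no cell reused.
Route from d1: down-right 1 to e2, up 1 to e1, down-left 1 to d2, up-left 1 to c1, left 2 to a1, down 2 to a3, right 2 to c3, up-left 1 to b2 — 11 moves in all.
Check: order respected (1 at step 1, 2 at step 2, 3 at step 8, 4 at step 9); 11 moves as required.

d1 -> e2 -> e1 -> d2 -> c1 -> b1 -> a1 -> a2 -> a3 -> b3 -> c3 -> b2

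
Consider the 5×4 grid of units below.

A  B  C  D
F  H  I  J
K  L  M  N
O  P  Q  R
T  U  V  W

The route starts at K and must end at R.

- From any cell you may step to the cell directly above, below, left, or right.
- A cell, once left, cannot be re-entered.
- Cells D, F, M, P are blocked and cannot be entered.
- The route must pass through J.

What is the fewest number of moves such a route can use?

Any route passes through J somewhere between K and R. Summing Manhattan distances along the two legs (K → J → R) gives a lower bound of 4 + 2 = 6 moves.
A route of 6 moves achieves this: K → L → H → I → J → N → R.
Since 6 matches the lower bound, it is optimal.

6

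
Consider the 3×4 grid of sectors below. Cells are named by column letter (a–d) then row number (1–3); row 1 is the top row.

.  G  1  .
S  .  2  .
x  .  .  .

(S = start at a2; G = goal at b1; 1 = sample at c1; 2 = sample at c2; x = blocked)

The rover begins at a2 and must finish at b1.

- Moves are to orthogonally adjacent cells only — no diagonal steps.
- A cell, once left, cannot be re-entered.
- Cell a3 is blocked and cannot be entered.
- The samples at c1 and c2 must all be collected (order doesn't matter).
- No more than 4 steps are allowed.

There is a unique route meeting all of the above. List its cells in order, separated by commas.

The 4-move cap with required stops at c1, c2 leaves no slack for detours.
Route from a2: 2× right (reaching c2), up to c1, left to b1 — 4 moves in all.
Check: all required cells visited; 4 ≤ 4 moves.

a2, b2, c2, c1, b1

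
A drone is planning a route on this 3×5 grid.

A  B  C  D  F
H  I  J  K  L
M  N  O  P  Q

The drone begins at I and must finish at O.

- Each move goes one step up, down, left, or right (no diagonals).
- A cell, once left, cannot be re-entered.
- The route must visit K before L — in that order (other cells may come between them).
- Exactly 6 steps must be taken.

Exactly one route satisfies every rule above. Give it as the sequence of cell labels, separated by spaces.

The waypoints must appear in the order K, L, with no cell reused.
Route from I: right 3 to L, down 1 to Q, left 2 to O — 6 moves in all.
Check: order respected (K at step 2, L at step 3); 6 moves as required.

I J K L Q P O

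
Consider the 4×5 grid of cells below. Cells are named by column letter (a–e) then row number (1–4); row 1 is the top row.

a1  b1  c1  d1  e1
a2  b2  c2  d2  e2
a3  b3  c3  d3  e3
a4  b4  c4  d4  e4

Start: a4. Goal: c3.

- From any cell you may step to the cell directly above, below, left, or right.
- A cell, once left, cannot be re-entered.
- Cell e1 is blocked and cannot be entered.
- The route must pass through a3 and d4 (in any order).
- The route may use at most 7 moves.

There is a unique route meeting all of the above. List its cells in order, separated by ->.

The budget equals the shortest possible length, so every move has to be on a shortest route through the required cells.
Route from a4: up 1 to a3, right 1 to b3, down 1 to b4, right 2 to d4, up 1 to d3, left 1 to c3 — 7 moves in all.
Check: all required cells visited; 7 ≤ 7 moves.

a4 -> a3 -> b3 -> b4 -> c4 -> d4 -> d3 -> c3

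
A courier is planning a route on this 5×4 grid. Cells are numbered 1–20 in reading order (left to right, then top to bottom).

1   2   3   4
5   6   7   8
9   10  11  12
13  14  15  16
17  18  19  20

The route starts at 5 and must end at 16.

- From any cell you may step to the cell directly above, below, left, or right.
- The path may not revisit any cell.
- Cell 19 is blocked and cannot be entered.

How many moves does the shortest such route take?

The Manhattan distance from 5 to 16 is |2−4| + |1−4| = 5, so at least 5 moves are needed.
A route of 5 moves achieves this: 5 → 9 → 13 → 14 → 15 → 16.
Since 5 matches the lower bound, it is optimal.

5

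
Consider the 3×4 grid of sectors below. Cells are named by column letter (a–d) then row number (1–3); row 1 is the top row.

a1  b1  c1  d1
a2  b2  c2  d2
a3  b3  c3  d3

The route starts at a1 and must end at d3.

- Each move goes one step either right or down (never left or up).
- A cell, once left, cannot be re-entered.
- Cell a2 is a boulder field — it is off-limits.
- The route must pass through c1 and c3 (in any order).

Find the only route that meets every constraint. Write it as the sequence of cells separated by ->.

a1 -> b1 -> c1 -> c2 -> c3 -> d3

Moves only go right or down, so the column and row indices never decrease.
Route from a1: 2× right (reaching c1), 2× down (reaching c3), right to d3 — 5 moves in all.
Check: all required cells visited.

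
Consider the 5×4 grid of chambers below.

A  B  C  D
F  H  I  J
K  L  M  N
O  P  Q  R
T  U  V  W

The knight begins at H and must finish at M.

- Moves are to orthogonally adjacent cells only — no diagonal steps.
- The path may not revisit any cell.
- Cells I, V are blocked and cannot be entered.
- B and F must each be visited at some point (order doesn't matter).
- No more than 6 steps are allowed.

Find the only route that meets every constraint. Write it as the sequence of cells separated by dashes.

H - B - A - F - K - L - M

The 6-move cap with required stops at B, F leaves no slack for detours.
Route from H: up to B, left to A, 2× down (reaching K), 2× right (reaching M) — 6 moves in all.
Check: all required cells visited; 6 ≤ 6 moves.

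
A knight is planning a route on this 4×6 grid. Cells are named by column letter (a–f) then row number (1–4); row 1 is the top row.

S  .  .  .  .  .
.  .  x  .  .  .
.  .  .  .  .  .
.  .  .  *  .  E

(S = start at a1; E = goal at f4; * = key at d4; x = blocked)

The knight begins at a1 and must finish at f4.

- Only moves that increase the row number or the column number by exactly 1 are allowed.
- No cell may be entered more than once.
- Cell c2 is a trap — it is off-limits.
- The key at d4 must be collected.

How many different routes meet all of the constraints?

11

A right/down-only route from a1 to f4 makes exactly 3 down-moves and 5 right-moves in some order.
With no other constraints that would be C(8,3) = 56 routes.
Split at d4 and multiply the segment counts (each segment already excludes blocked cells): a1→d4: 11; d4→f4: 1; product = 11.
That gives 11 routes.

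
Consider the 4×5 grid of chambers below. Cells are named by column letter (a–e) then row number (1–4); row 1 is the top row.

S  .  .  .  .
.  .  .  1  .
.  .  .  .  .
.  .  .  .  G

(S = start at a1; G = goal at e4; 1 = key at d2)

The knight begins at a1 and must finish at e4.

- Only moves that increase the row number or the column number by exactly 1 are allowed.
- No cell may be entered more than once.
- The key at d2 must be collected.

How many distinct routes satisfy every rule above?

A right/down-only route from a1 to e4 makes exactly 3 down-moves and 4 right-moves in some order.
With no other constraints that would be C(7,3) = 35 routes.
Split at d2 and multiply the segment counts: a1→d2: 4; d2→e4: 3; product = 12.
That gives 12 routes.

12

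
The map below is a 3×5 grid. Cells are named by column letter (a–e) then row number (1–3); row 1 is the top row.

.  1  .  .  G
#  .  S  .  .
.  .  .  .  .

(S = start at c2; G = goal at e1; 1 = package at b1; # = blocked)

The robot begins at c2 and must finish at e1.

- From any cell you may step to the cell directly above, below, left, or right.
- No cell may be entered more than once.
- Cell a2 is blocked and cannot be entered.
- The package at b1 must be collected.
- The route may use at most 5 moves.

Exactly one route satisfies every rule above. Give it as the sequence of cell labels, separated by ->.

c2 -> b2 -> b1 -> c1 -> d1 -> e1

The 5-move cap with required stops at b1 leaves no slack for detours.
Route from c2: left 1 to b2, up 1 to b1, right 3 to e1 — 5 moves in all.
Check: all required cells visited; 5 ≤ 5 moves.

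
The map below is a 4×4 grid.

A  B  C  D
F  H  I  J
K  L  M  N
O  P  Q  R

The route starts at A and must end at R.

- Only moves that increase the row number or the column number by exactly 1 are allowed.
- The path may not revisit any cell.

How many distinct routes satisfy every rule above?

20

A right/down-only route from A to R makes exactly 3 down-moves and 3 right-moves in some order.
With no other constraints that would be C(6,3) = 20 routes.
That gives 20 routes.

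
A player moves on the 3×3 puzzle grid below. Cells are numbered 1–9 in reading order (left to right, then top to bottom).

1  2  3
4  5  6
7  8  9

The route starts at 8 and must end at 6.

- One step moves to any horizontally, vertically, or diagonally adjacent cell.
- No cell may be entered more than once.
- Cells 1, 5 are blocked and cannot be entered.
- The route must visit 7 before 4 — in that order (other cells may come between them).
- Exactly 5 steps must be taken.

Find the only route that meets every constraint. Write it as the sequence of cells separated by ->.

The waypoints must appear in the order 7, 4, with no cell reused.
Route from 8: left to 7, up to 4, up-right to 2, right to 3, down to 6 — 5 moves in all.
Check: order respected (7 at step 1, 4 at step 2); 5 moves as required.

8 -> 7 -> 4 -> 2 -> 3 -> 6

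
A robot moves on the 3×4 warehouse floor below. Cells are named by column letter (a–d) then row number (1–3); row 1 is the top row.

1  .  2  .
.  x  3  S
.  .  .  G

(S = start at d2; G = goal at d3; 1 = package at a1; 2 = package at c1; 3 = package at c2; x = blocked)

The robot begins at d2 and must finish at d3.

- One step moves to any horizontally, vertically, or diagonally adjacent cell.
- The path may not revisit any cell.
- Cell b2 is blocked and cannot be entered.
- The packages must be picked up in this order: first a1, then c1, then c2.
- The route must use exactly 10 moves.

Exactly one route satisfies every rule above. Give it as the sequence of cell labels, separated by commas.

d2, c3, b3, a3, a2, a1, b1, c1, d1, c2, d3

The waypoints must appear in the order a1, c1, c2, with no cell reused.
Route from d2: down-left 1 to c3, left 2 to a3, up 2 to a1, right 3 to d1, down-left 1 to c2, down-right 1 to d3 — 10 moves in all.
Check: order respected (1 at step 5, 2 at step 7, 3 at step 9); 10 moves as required.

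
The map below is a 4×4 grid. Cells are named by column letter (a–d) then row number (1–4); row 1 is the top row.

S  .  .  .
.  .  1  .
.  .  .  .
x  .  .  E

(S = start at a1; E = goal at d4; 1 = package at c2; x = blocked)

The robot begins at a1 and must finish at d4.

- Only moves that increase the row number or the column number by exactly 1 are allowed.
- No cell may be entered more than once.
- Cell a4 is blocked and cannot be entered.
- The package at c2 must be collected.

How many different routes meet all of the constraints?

A right/down-only route from a1 to d4 makes exactly 3 down-moves and 3 right-moves in some order.
With no other constraints that would be C(6,3) = 20 routes.
Split at c2 and multiply the segment counts (each segment already excludes blocked cells): a1→c2: 3; c2→d4: 3; product = 9.
That gives 9 routes.

9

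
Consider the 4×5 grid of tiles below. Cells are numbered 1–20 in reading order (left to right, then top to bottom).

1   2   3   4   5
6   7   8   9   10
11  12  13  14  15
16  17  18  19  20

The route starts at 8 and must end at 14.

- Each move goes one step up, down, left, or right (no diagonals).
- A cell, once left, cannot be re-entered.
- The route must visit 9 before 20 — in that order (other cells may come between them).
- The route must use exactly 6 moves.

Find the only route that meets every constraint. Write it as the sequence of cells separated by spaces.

8 9 10 15 20 19 14

The waypoints must appear in the order 9, 20, with no cell reused.
Route from 8: right 2 to 10, down 2 to 20, left 1 to 19, up 1 to 14 — 6 moves in all.
Check: order respected (9 at step 1, 20 at step 4); 6 moves as required.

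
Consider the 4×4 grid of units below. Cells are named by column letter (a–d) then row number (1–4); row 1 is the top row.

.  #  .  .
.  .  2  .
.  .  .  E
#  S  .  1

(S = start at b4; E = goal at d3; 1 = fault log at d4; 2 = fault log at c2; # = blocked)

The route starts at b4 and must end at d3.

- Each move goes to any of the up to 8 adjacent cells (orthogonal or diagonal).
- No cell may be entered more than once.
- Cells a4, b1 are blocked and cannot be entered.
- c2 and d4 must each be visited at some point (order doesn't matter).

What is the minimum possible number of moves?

5

Any route passes through c2 and d4 in some order between b4 and d3. Summing Chebyshev distances along each leg and taking the cheapest ordering (b4 → d4 → c2 → d3) gives a lower bound of 2 + 2 + 1 = 5 moves.
A route of 5 moves achieves this: b4 → b3 → c2 → c3 → d4 → d3.
Since 5 matches the lower bound, it is optimal.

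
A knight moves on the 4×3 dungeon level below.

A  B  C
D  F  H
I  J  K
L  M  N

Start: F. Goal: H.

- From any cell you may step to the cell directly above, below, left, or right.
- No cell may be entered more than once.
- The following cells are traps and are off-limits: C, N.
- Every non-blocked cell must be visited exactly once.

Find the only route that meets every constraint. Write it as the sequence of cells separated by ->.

F -> B -> A -> D -> I -> L -> M -> J -> K -> H

Need to visit all 10 open cells exactly once, starting at F and ending at H.
Cell A has only two open neighbours (D and B), so the path must pass straight through it: one of those is the cell it's entered from and the other is where it exits.
Route from F: up to B, left to A, 3× down (reaching L), right to M, up to J, right to K, up to H — 9 moves in all.
Check: all 10 open cells covered.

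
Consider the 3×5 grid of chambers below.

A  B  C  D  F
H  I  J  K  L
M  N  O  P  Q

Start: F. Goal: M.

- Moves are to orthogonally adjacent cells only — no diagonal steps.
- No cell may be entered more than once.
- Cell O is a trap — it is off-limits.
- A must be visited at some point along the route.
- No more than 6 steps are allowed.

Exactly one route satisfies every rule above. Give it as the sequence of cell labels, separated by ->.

F -> D -> C -> B -> A -> H -> M

The 6-move cap with required stops at A leaves no slack for detours.
Route from F: 4× left (reaching A), 2× down (reaching M) — 6 moves in all.
Check: all required cells visited; 6 ≤ 6 moves.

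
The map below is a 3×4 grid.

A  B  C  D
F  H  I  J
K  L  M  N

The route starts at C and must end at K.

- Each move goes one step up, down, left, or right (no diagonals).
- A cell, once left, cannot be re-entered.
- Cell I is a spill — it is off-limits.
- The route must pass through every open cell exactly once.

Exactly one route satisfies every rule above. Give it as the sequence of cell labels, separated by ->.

Need to visit all 11 open cells exactly once, starting at C and ending at K.
Cell J has only two open neighbours (D and N), so the path must pass straight through it: one of those is the cell it's entered from and the other is where it exits.
Route from C: right to D, 2× down (reaching N), 2× left (reaching L), 2× up (reaching B), left to A, 2× down (reaching K) — 10 moves in all.
Check: all 11 open cells covered.

C -> D -> J -> N -> M -> L -> H -> B -> A -> F -> K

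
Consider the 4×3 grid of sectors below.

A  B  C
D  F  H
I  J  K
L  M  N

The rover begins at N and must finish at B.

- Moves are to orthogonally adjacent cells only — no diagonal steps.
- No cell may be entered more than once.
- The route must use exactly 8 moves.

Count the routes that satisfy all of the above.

11

Need simple routes of exactly 8 moves from N to B (Manhattan distance 4, so 2 moves are spent on a detour and 2 undoing it).
Branch systematically from the start, pruning whenever the remaining move budget drops below the Manhattan distance to B or differs from it in parity. Grouping the completions by first move — via K: 4; via M: 7 — and summing: 4 + 7 = 11.
That gives 11 routes.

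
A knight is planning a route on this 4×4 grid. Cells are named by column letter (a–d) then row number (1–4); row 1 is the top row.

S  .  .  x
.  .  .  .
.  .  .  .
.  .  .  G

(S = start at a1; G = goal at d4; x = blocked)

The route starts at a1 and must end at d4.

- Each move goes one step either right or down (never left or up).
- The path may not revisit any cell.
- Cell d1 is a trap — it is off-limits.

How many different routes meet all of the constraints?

A right/down-only route from a1 to d4 makes exactly 3 down-moves and 3 right-moves in some order.
With no other constraints that would be C(6,3) = 20 routes.
Subtract routes through each blocked cell (inclusion–exclusion for overlaps): − through d1: 1 → 19.
That gives 19 routes.

19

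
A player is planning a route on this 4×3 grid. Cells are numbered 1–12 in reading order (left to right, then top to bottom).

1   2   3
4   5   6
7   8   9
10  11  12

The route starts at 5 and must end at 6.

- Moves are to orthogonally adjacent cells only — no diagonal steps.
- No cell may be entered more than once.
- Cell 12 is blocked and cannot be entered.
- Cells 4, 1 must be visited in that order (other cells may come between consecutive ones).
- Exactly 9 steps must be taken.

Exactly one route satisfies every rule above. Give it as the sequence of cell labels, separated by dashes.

5 - 8 - 11 - 10 - 7 - 4 - 1 - 2 - 3 - 6

The waypoints must appear in the order 4, 1, with no cell reused.
Route from 5: down 2 to 11, left 1 to 10, up 3 to 1, right 2 to 3, down 1 to 6 — 9 moves in all.
Check: order respected (4 at step 5, 1 at step 6); 9 moves as required.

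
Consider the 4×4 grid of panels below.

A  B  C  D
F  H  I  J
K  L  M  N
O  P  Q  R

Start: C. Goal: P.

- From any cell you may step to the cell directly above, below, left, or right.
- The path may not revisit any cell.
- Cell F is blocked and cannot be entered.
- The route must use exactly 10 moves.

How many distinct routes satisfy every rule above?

8

Need simple routes of exactly 10 moves from C to P (Manhattan distance 4, so 3 moves are spent on a detour and 3 undoing it).
Enumerating: C I J N R Q M L K O P | C B H L M I J N R Q P | C B H I J N R Q M L P | C B H I J N M L K O P | C D J N R Q M I H L P | C D J N R Q M L K O P | C D J N M I H L K O P | C D J I H L M N R Q P.
That gives 8 routes.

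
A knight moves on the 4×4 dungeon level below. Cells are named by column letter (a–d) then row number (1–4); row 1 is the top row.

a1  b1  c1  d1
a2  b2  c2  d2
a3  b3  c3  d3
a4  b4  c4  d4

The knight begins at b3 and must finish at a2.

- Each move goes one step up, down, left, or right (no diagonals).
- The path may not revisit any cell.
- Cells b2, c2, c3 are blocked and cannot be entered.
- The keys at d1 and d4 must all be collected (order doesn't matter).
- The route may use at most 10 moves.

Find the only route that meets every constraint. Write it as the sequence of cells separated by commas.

The 10-move cap with required stops at d1, d4 leaves no slack for detours.
Route from b3: down to b4, 2× right (reaching d4), 3× up (reaching d1), 3× left (reaching a1), down to a2 — 10 moves in all.
Check: all required cells visited; 10 ≤ 10 moves.

b3, b4, c4, d4, d3, d2, d1, c1, b1, a1, a2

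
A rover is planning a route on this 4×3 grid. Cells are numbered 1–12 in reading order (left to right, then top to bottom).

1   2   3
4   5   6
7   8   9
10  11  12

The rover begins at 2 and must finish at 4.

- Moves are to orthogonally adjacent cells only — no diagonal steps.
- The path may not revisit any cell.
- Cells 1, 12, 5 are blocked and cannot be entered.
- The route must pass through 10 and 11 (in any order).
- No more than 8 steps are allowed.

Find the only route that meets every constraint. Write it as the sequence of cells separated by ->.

The 8-move cap with required stops at 10, 11 leaves no slack for detours.
Route from 2: right to 3, 2× down (reaching 9), left to 8, down to 11, left to 10, 2× up (reaching 4) — 8 moves in all.
Check: all required cells visited; 8 ≤ 8 moves.

2 -> 3 -> 6 -> 9 -> 8 -> 11 -> 10 -> 7 -> 4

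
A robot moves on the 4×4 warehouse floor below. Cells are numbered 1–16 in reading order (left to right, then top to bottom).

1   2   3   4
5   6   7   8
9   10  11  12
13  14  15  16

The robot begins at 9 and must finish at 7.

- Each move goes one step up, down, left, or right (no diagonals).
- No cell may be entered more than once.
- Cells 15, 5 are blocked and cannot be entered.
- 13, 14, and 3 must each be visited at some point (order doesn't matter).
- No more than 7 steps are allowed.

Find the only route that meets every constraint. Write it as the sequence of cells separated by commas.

9, 13, 14, 10, 6, 2, 3, 7

The 7-move cap with required stops at 13, 14, 3 leaves no slack for detours.
Route from 9: down 1 to 13, right 1 to 14, up 3 to 2, right 1 to 3, down 1 to 7 — 7 moves in all.
Check: all required cells visited; 7 ≤ 7 moves.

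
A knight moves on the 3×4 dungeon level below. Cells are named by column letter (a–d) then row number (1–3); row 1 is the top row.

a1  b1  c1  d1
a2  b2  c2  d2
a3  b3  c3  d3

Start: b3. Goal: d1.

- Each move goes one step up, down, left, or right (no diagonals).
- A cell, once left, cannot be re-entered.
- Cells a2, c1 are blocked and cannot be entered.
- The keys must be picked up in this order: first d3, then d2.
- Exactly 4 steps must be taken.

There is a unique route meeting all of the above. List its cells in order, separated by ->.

b3 -> c3 -> d3 -> d2 -> d1

The waypoints must appear in the order d3, d2, with no cell reused.
Route from b3: right 2 to d3, up 2 to d1 — 4 moves in all.
Check: order respected (d3 at step 2, d2 at step 3); 4 moves as required.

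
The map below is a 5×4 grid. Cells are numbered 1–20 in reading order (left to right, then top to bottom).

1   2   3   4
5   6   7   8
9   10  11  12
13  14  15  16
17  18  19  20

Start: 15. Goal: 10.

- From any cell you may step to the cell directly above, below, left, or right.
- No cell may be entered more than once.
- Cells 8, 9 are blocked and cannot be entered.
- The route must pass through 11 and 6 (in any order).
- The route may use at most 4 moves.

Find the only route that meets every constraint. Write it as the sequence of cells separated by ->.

15 -> 11 -> 7 -> 6 -> 10

The budget equals the shortest possible length, so every move has to be on a shortest route through the required cells.
Route from 15: 2× up (reaching 7), left to 6, down to 10 — 4 moves in all.
Check: all required cells visited; 4 ≤ 4 moves.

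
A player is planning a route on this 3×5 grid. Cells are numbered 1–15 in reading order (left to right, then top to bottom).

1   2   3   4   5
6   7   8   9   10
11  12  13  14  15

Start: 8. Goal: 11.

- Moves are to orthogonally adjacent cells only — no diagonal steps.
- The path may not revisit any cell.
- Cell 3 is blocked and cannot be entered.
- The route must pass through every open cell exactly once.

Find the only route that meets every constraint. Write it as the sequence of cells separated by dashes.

8 - 9 - 4 - 5 - 10 - 15 - 14 - 13 - 12 - 7 - 2 - 1 - 6 - 11

Need to visit all 14 open cells exactly once, starting at 8 and ending at 11.
Cell 1 has only two open neighbours (6 and 2), so the path must pass straight through it: one of those is the cell it's entered from and the other is where it exits.
Route from 8: right 1 to 9, up 1 to 4, right 1 to 5, down 2 to 15, left 3 to 12, up 2 to 2, left 1 to 1, down 2 to 11 — 13 moves in all.
Check: all 14 open cells covered.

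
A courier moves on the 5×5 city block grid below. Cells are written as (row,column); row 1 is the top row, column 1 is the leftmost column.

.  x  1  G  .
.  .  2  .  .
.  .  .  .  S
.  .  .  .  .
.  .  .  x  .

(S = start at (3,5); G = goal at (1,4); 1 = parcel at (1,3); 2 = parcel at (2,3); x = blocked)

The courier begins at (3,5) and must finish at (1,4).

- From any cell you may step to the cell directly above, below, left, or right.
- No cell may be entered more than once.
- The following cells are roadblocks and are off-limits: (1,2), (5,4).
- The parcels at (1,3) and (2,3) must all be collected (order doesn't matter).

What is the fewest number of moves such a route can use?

Any route passes through (1,3) and (2,3) in some order between (3,5) and (1,4). Summing Manhattan distances along each leg and taking the cheapest ordering ((3,5) → (2,3) → (1,3) → (1,4)) gives a lower bound of 3 + 1 + 1 = 5 moves.
A route of 5 moves achieves this: (3,5) → (2,5) → (2,4) → (2,3) → (1,3) → (1,4).
Since 5 matches the lower bound, it is optimal.

5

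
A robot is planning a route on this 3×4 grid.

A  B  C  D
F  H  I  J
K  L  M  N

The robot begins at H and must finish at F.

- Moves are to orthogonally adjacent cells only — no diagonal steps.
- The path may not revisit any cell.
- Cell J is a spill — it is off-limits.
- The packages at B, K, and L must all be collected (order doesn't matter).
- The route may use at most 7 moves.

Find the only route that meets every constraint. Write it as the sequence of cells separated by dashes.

H - B - C - I - M - L - K - F

The budget equals the shortest possible length, so every move has to be on a shortest route through the required cells.
Route from H: up 1 to B, right 1 to C, down 2 to M, left 2 to K, up 1 to F — 7 moves in all.
Check: all required cells visited; 7 ≤ 7 moves.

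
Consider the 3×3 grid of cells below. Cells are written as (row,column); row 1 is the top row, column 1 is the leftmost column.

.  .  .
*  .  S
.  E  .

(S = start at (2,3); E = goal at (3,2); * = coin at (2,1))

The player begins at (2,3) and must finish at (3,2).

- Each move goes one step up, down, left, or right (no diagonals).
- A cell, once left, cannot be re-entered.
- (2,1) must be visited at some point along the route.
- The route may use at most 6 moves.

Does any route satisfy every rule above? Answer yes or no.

yes

One route that works: (2,3) → (2,2) → (2,1) → (3,1) → (3,2).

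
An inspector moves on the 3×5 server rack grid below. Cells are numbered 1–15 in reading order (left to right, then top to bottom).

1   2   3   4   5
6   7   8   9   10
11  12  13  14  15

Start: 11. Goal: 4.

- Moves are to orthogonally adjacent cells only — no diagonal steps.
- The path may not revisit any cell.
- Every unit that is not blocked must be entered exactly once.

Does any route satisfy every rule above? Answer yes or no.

no

Colour the cells like a checkerboard: each orthogonal step flips colour, so a Hamiltonian route alternates colours. Here there are 8 cells of one colour and 7 of the other, with start on the opposite colour to the goal — the counts and endpoints can't be arranged into an alternating sequence of length 15, so no Hamiltonian route exists.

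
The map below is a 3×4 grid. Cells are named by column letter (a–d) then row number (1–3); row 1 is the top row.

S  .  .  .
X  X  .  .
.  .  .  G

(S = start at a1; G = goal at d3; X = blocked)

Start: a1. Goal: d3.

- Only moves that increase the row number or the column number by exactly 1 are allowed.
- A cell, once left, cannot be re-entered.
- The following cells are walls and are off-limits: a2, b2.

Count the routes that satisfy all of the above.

3

A right/down-only route from a1 to d3 makes exactly 2 down-moves and 3 right-moves in some order.
With no other constraints that would be C(5,2) = 10 routes.
Subtract routes through each blocked cell (inclusion–exclusion for overlaps): − through a2: 4 − through b2: 6 + through a2&b2: 3 → 3.
That gives 3 routes.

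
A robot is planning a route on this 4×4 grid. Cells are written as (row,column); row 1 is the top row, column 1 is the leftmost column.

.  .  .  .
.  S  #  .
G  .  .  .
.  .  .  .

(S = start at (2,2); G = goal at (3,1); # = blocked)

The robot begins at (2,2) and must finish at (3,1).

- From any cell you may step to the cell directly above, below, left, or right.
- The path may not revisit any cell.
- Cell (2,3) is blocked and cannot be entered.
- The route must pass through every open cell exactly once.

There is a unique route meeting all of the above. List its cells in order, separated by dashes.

(2,2) - (2,1) - (1,1) - (1,2) - (1,3) - (1,4) - (2,4) - (3,4) - (4,4) - (4,3) - (3,3) - (3,2) - (4,2) - (4,1) - (3,1)

Need to visit all 15 open cells exactly once, starting at (2,2) and ending at (3,1).
Cell (1,1) has only two open neighbours ((2,1) and (1,2)), so the path must pass straight through it: one of those is the cell it's entered from and the other is where it exits.
Route from (2,2): left to (2,1), up to (1,1), 3× right (reaching (1,4)), 3× down (reaching (4,4)), left to (4,3), up to (3,3), left to (3,2), down to (4,2), left to (4,1), up to (3,1) — 14 moves in all.
Check: all 15 open cells covered.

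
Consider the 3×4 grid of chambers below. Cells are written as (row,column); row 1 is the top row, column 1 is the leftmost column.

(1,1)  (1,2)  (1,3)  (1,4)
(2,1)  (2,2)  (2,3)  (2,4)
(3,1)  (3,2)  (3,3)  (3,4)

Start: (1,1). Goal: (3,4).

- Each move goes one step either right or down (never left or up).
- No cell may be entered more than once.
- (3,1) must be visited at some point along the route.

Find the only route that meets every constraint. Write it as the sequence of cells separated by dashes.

Moves only go right or down, so the column and row indices never decrease.
Route from (1,1): 2× down (reaching (3,1)), 3× right (reaching (3,4)) — 5 moves in all.
Check: all required cells visited.

(1,1) - (2,1) - (3,1) - (3,2) - (3,3) - (3,4)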